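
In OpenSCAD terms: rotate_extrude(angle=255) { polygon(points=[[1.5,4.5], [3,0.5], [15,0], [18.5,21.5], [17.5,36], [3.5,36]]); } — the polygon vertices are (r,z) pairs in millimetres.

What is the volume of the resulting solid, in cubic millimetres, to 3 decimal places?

Volume = 23317.473 mm³

Profile (r,z), 6 vertices: (1.5,4.5) (3,0.5) (15,0) (18.5,21.5) (17.5,36) (3.5,36)
edge 0: (1.5,4.5)→(3,0.5)  cross = 1.5·0.5 − 3·4.5 = -12.7500; (r_i+r_j)·cross = 4.5·-12.7500 = -57.3750
edge 1: (3,0.5)→(15,0)  cross = 3·0 − 15·0.5 = -7.5000; (r_i+r_j)·cross = 18·-7.5000 = -135.0000
edge 2: (15,0)→(18.5,21.5)  cross = 15·21.5 − 18.5·0 = 322.5000; (r_i+r_j)·cross = 33.5·322.5000 = 10803.7500
edge 3: (18.5,21.5)→(17.5,36)  cross = 18.5·36 − 17.5·21.5 = 289.7500; (r_i+r_j)·cross = 36·289.7500 = 10431.0000
edge 4: (17.5,36)→(3.5,36)  cross = 17.5·36 − 3.5·36 = 504.0000; (r_i+r_j)·cross = 21·504.0000 = 10584.0000
edge 5: (3.5,36)→(1.5,4.5)  cross = 3.5·4.5 − 1.5·36 = -38.2500; (r_i+r_j)·cross = 5·-38.2500 = -191.2500
Σcross = 1057.7500 → A = |Σcross|/2 = 528.8750 mm²
Σ(r_i+r_j)·cross = 31435.1250 → first moment M = |Σ|/6 = 5239.1875
R_c = M/A = 5239.1875/528.8750 = 9.9063 mm
θ = 255° = 4.450590 rad
V = θ·R_c·A = 4.450590·9.9063·528.8750 = 23317.473 mm³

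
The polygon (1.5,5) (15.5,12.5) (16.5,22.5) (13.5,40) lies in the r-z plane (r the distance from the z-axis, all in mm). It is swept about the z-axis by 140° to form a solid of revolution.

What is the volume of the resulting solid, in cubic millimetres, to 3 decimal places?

Volume = 5848.526 mm³

Profile (r,z), 4 vertices: (1.5,5) (15.5,12.5) (16.5,22.5) (13.5,40)
edge 0: (1.5,5)→(15.5,12.5)  cross = 1.5·12.5 − 15.5·5 = -58.7500; (r_i+r_j)·cross = 17·-58.7500 = -998.7500
edge 1: (15.5,12.5)→(16.5,22.5)  cross = 15.5·22.5 − 16.5·12.5 = 142.5000; (r_i+r_j)·cross = 32·142.5000 = 4560.0000
edge 2: (16.5,22.5)→(13.5,40)  cross = 16.5·40 − 13.5·22.5 = 356.2500; (r_i+r_j)·cross = 30·356.2500 = 10687.5000
edge 3: (13.5,40)→(1.5,5)  cross = 13.5·5 − 1.5·40 = 7.5000; (r_i+r_j)·cross = 15·7.5000 = 112.5000
Σcross = 447.5000 → A = |Σcross|/2 = 223.7500 mm²
Σ(r_i+r_j)·cross = 14361.2500 → first moment M = |Σ|/6 = 2393.5417
R_c = M/A = 2393.5417/223.7500 = 10.6974 mm
θ = 140° = 2.443461 rad
V = θ·R_c·A = 2.443461·10.6974·223.7500 = 5848.526 mm³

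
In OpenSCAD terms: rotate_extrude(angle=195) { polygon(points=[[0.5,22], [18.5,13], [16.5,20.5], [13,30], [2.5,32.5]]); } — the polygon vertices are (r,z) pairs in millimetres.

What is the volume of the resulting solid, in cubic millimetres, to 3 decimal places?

Profile (r,z), 5 vertices: (0.5,22) (18.5,13) (16.5,20.5) (13,30) (2.5,32.5)
edge 0: (0.5,22)→(18.5,13)  cross = 0.5·13 − 18.5·22 = -400.5000; (r_i+r_j)·cross = 19·-400.5000 = -7609.5000
edge 1: (18.5,13)→(16.5,20.5)  cross = 18.5·20.5 − 16.5·13 = 164.7500; (r_i+r_j)·cross = 35·164.7500 = 5766.2500
edge 2: (16.5,20.5)→(13,30)  cross = 16.5·30 − 13·20.5 = 228.5000; (r_i+r_j)·cross = 29.5·228.5000 = 6740.7500
edge 3: (13,30)→(2.5,32.5)  cross = 13·32.5 − 2.5·30 = 347.5000; (r_i+r_j)·cross = 15.5·347.5000 = 5386.2500
edge 4: (2.5,32.5)→(0.5,22)  cross = 2.5·22 − 0.5·32.5 = 38.7500; (r_i+r_j)·cross = 3·38.7500 = 116.2500
Σcross = 379.0000 → A = |Σcross|/2 = 189.5000 mm²
Σ(r_i+r_j)·cross = 10400.0000 → first moment M = |Σ|/6 = 1733.3333
R_c = M/A = 1733.3333/189.5000 = 9.1469 mm
θ = 195° = 3.403392 rad
V = θ·R_c·A = 3.403392·9.1469·189.5000 = 5899.213 mm³

Volume = 5899.213 mm³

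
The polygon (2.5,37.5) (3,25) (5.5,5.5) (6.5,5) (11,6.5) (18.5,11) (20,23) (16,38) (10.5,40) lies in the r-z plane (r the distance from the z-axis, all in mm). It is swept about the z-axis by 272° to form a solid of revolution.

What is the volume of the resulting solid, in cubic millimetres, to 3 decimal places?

Volume = 24231.383 mm³

Profile (r,z), 9 vertices: (2.5,37.5) (3,25) (5.5,5.5) (6.5,5) (11,6.5) (18.5,11) (20,23) (16,38) (10.5,40)
edge 0: (2.5,37.5)→(3,25)  cross = 2.5·25 − 3·37.5 = -50.0000; (r_i+r_j)·cross = 5.5·-50.0000 = -275.0000
edge 1: (3,25)→(5.5,5.5)  cross = 3·5.5 − 5.5·25 = -121.0000; (r_i+r_j)·cross = 8.5·-121.0000 = -1028.5000
edge 2: (5.5,5.5)→(6.5,5)  cross = 5.5·5 − 6.5·5.5 = -8.2500; (r_i+r_j)·cross = 12·-8.2500 = -99.0000
edge 3: (6.5,5)→(11,6.5)  cross = 6.5·6.5 − 11·5 = -12.7500; (r_i+r_j)·cross = 17.5·-12.7500 = -223.1250
edge 4: (11,6.5)→(18.5,11)  cross = 11·11 − 18.5·6.5 = 0.7500; (r_i+r_j)·cross = 29.5·0.7500 = 22.1250
edge 5: (18.5,11)→(20,23)  cross = 18.5·23 − 20·11 = 205.5000; (r_i+r_j)·cross = 38.5·205.5000 = 7911.7500
edge 6: (20,23)→(16,38)  cross = 20·38 − 16·23 = 392.0000; (r_i+r_j)·cross = 36·392.0000 = 14112.0000
edge 7: (16,38)→(10.5,40)  cross = 16·40 − 10.5·38 = 241.0000; (r_i+r_j)·cross = 26.5·241.0000 = 6386.5000
edge 8: (10.5,40)→(2.5,37.5)  cross = 10.5·37.5 − 2.5·40 = 293.7500; (r_i+r_j)·cross = 13·293.7500 = 3818.7500
Σcross = 941.0000 → A = |Σcross|/2 = 470.5000 mm²
Σ(r_i+r_j)·cross = 30625.5000 → first moment M = |Σ|/6 = 5104.2500
R_c = M/A = 5104.2500/470.5000 = 10.8486 mm
θ = 272° = 4.747296 rad
V = θ·R_c·A = 4.747296·10.8486·470.5000 = 24231.383 mm³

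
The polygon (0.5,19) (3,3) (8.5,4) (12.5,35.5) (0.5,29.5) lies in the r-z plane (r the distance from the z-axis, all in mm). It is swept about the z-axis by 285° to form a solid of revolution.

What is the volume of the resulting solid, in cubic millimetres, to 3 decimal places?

Profile (r,z), 5 vertices: (0.5,19) (3,3) (8.5,4) (12.5,35.5) (0.5,29.5)
edge 0: (0.5,19)→(3,3)  cross = 0.5·3 − 3·19 = -55.5000; (r_i+r_j)·cross = 3.5·-55.5000 = -194.2500
edge 1: (3,3)→(8.5,4)  cross = 3·4 − 8.5·3 = -13.5000; (r_i+r_j)·cross = 11.5·-13.5000 = -155.2500
edge 2: (8.5,4)→(12.5,35.5)  cross = 8.5·35.5 − 12.5·4 = 251.7500; (r_i+r_j)·cross = 21·251.7500 = 5286.7500
edge 3: (12.5,35.5)→(0.5,29.5)  cross = 12.5·29.5 − 0.5·35.5 = 351.0000; (r_i+r_j)·cross = 13·351.0000 = 4563.0000
edge 4: (0.5,29.5)→(0.5,19)  cross = 0.5·19 − 0.5·29.5 = -5.2500; (r_i+r_j)·cross = 1·-5.2500 = -5.2500
Σcross = 528.5000 → A = |Σcross|/2 = 264.2500 mm²
Σ(r_i+r_j)·cross = 9495.0000 → first moment M = |Σ|/6 = 1582.5000
R_c = M/A = 1582.5000/264.2500 = 5.9886 mm
θ = 285° = 4.974188 rad
V = θ·R_c·A = 4.974188·5.9886·264.2500 = 7871.653 mm³

Volume = 7871.653 mm³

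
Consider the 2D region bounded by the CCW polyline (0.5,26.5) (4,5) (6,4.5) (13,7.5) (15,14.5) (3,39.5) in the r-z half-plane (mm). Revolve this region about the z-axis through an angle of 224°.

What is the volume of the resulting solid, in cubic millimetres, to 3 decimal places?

Profile (r,z), 6 vertices: (0.5,26.5) (4,5) (6,4.5) (13,7.5) (15,14.5) (3,39.5)
edge 0: (0.5,26.5)→(4,5)  cross = 0.5·5 − 4·26.5 = -103.5000; (r_i+r_j)·cross = 4.5·-103.5000 = -465.7500
edge 1: (4,5)→(6,4.5)  cross = 4·4.5 − 6·5 = -12.0000; (r_i+r_j)·cross = 10·-12.0000 = -120.0000
edge 2: (6,4.5)→(13,7.5)  cross = 6·7.5 − 13·4.5 = -13.5000; (r_i+r_j)·cross = 19·-13.5000 = -256.5000
edge 3: (13,7.5)→(15,14.5)  cross = 13·14.5 − 15·7.5 = 76.0000; (r_i+r_j)·cross = 28·76.0000 = 2128.0000
edge 4: (15,14.5)→(3,39.5)  cross = 15·39.5 − 3·14.5 = 549.0000; (r_i+r_j)·cross = 18·549.0000 = 9882.0000
edge 5: (3,39.5)→(0.5,26.5)  cross = 3·26.5 − 0.5·39.5 = 59.7500; (r_i+r_j)·cross = 3.5·59.7500 = 209.1250
Σcross = 555.7500 → A = |Σcross|/2 = 277.8750 mm²
Σ(r_i+r_j)·cross = 11376.8750 → first moment M = |Σ|/6 = 1896.1458
R_c = M/A = 1896.1458/277.8750 = 6.8237 mm
θ = 224° = 3.909538 rad
V = θ·R_c·A = 3.909538·6.8237·277.8750 = 7413.053 mm³

Volume = 7413.053 mm³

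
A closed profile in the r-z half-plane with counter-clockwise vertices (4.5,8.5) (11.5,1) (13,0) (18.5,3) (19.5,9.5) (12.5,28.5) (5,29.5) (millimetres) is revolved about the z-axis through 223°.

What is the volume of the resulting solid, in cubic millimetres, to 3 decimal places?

Volume = 13596.023 mm³

Profile (r,z), 7 vertices: (4.5,8.5) (11.5,1) (13,0) (18.5,3) (19.5,9.5) (12.5,28.5) (5,29.5)
edge 0: (4.5,8.5)→(11.5,1)  cross = 4.5·1 − 11.5·8.5 = -93.2500; (r_i+r_j)·cross = 16·-93.2500 = -1492.0000
edge 1: (11.5,1)→(13,0)  cross = 11.5·0 − 13·1 = -13.0000; (r_i+r_j)·cross = 24.5·-13.0000 = -318.5000
edge 2: (13,0)→(18.5,3)  cross = 13·3 − 18.5·0 = 39.0000; (r_i+r_j)·cross = 31.5·39.0000 = 1228.5000
edge 3: (18.5,3)→(19.5,9.5)  cross = 18.5·9.5 − 19.5·3 = 117.2500; (r_i+r_j)·cross = 38·117.2500 = 4455.5000
edge 4: (19.5,9.5)→(12.5,28.5)  cross = 19.5·28.5 − 12.5·9.5 = 437.0000; (r_i+r_j)·cross = 32·437.0000 = 13984.0000
edge 5: (12.5,28.5)→(5,29.5)  cross = 12.5·29.5 − 5·28.5 = 226.2500; (r_i+r_j)·cross = 17.5·226.2500 = 3959.3750
edge 6: (5,29.5)→(4.5,8.5)  cross = 5·8.5 − 4.5·29.5 = -90.2500; (r_i+r_j)·cross = 9.5·-90.2500 = -857.3750
Σcross = 623.0000 → A = |Σcross|/2 = 311.5000 mm²
Σ(r_i+r_j)·cross = 20959.5000 → first moment M = |Σ|/6 = 3493.2500
R_c = M/A = 3493.2500/311.5000 = 11.2143 mm
θ = 223° = 3.892084 rad
V = θ·R_c·A = 3.892084·11.2143·311.5000 = 13596.023 mm³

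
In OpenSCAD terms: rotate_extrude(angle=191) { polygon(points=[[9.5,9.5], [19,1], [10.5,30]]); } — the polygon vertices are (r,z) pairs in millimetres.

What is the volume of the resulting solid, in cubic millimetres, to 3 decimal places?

Volume = 4404.074 mm³

Profile (r,z), 3 vertices: (9.5,9.5) (19,1) (10.5,30)
edge 0: (9.5,9.5)→(19,1)  cross = 9.5·1 − 19·9.5 = -171.0000; (r_i+r_j)·cross = 28.5·-171.0000 = -4873.5000
edge 1: (19,1)→(10.5,30)  cross = 19·30 − 10.5·1 = 559.5000; (r_i+r_j)·cross = 29.5·559.5000 = 16505.2500
edge 2: (10.5,30)→(9.5,9.5)  cross = 10.5·9.5 − 9.5·30 = -185.2500; (r_i+r_j)·cross = 20·-185.2500 = -3705.0000
Σcross = 203.2500 → A = |Σcross|/2 = 101.6250 mm²
Σ(r_i+r_j)·cross = 7926.7500 → first moment M = |Σ|/6 = 1321.1250
R_c = M/A = 1321.1250/101.6250 = 13.0000 mm
θ = 191° = 3.333579 rad
V = θ·R_c·A = 3.333579·13.0000·101.6250 = 4404.074 mm³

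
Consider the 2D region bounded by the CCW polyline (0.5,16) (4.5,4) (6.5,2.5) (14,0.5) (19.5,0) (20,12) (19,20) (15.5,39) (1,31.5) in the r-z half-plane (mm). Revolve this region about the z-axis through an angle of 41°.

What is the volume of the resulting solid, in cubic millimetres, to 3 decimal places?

Volume = 4382.213 mm³

Profile (r,z), 9 vertices: (0.5,16) (4.5,4) (6.5,2.5) (14,0.5) (19.5,0) (20,12) (19,20) (15.5,39) (1,31.5)
edge 0: (0.5,16)→(4.5,4)  cross = 0.5·4 − 4.5·16 = -70.0000; (r_i+r_j)·cross = 5·-70.0000 = -350.0000
edge 1: (4.5,4)→(6.5,2.5)  cross = 4.5·2.5 − 6.5·4 = -14.7500; (r_i+r_j)·cross = 11·-14.7500 = -162.2500
edge 2: (6.5,2.5)→(14,0.5)  cross = 6.5·0.5 − 14·2.5 = -31.7500; (r_i+r_j)·cross = 20.5·-31.7500 = -650.8750
edge 3: (14,0.5)→(19.5,0)  cross = 14·0 − 19.5·0.5 = -9.7500; (r_i+r_j)·cross = 33.5·-9.7500 = -326.6250
edge 4: (19.5,0)→(20,12)  cross = 19.5·12 − 20·0 = 234.0000; (r_i+r_j)·cross = 39.5·234.0000 = 9243.0000
edge 5: (20,12)→(19,20)  cross = 20·20 − 19·12 = 172.0000; (r_i+r_j)·cross = 39·172.0000 = 6708.0000
edge 6: (19,20)→(15.5,39)  cross = 19·39 − 15.5·20 = 431.0000; (r_i+r_j)·cross = 34.5·431.0000 = 14869.5000
edge 7: (15.5,39)→(1,31.5)  cross = 15.5·31.5 − 1·39 = 449.2500; (r_i+r_j)·cross = 16.5·449.2500 = 7412.6250
edge 8: (1,31.5)→(0.5,16)  cross = 1·16 − 0.5·31.5 = 0.2500; (r_i+r_j)·cross = 1.5·0.2500 = 0.3750
Σcross = 1160.2500 → A = |Σcross|/2 = 580.1250 mm²
Σ(r_i+r_j)·cross = 36743.7500 → first moment M = |Σ|/6 = 6123.9583
R_c = M/A = 6123.9583/580.1250 = 10.5563 mm
θ = 41° = 0.715585 rad
V = θ·R_c·A = 0.715585·10.5563·580.1250 = 4382.213 mm³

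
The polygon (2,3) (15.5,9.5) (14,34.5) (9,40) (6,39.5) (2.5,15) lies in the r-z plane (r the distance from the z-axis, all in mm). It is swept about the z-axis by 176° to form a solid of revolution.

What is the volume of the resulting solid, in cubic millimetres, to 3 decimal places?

Volume = 9556.178 mm³

Profile (r,z), 6 vertices: (2,3) (15.5,9.5) (14,34.5) (9,40) (6,39.5) (2.5,15)
edge 0: (2,3)→(15.5,9.5)  cross = 2·9.5 − 15.5·3 = -27.5000; (r_i+r_j)·cross = 17.5·-27.5000 = -481.2500
edge 1: (15.5,9.5)→(14,34.5)  cross = 15.5·34.5 − 14·9.5 = 401.7500; (r_i+r_j)·cross = 29.5·401.7500 = 11851.6250
edge 2: (14,34.5)→(9,40)  cross = 14·40 − 9·34.5 = 249.5000; (r_i+r_j)·cross = 23·249.5000 = 5738.5000
edge 3: (9,40)→(6,39.5)  cross = 9·39.5 − 6·40 = 115.5000; (r_i+r_j)·cross = 15·115.5000 = 1732.5000
edge 4: (6,39.5)→(2.5,15)  cross = 6·15 − 2.5·39.5 = -8.7500; (r_i+r_j)·cross = 8.5·-8.7500 = -74.3750
edge 5: (2.5,15)→(2,3)  cross = 2.5·3 − 2·15 = -22.5000; (r_i+r_j)·cross = 4.5·-22.5000 = -101.2500
Σcross = 708.0000 → A = |Σcross|/2 = 354.0000 mm²
Σ(r_i+r_j)·cross = 18665.7500 → first moment M = |Σ|/6 = 3110.9583
R_c = M/A = 3110.9583/354.0000 = 8.7880 mm
θ = 176° = 3.071779 rad
V = θ·R_c·A = 3.071779·8.7880·354.0000 = 9556.178 mm³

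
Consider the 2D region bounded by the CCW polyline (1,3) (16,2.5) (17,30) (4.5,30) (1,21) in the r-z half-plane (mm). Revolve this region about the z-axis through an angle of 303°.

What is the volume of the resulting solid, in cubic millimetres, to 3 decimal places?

Profile (r,z), 5 vertices: (1,3) (16,2.5) (17,30) (4.5,30) (1,21)
edge 0: (1,3)→(16,2.5)  cross = 1·2.5 − 16·3 = -45.5000; (r_i+r_j)·cross = 17·-45.5000 = -773.5000
edge 1: (16,2.5)→(17,30)  cross = 16·30 − 17·2.5 = 437.5000; (r_i+r_j)·cross = 33·437.5000 = 14437.5000
edge 2: (17,30)→(4.5,30)  cross = 17·30 − 4.5·30 = 375.0000; (r_i+r_j)·cross = 21.5·375.0000 = 8062.5000
edge 3: (4.5,30)→(1,21)  cross = 4.5·21 − 1·30 = 64.5000; (r_i+r_j)·cross = 5.5·64.5000 = 354.7500
edge 4: (1,21)→(1,3)  cross = 1·3 − 1·21 = -18.0000; (r_i+r_j)·cross = 2·-18.0000 = -36.0000
Σcross = 813.5000 → A = |Σcross|/2 = 406.7500 mm²
Σ(r_i+r_j)·cross = 22045.2500 → first moment M = |Σ|/6 = 3674.2083
R_c = M/A = 3674.2083/406.7500 = 9.0331 mm
θ = 303° = 5.288348 rad
V = θ·R_c·A = 5.288348·9.0331·406.7500 = 19430.491 mm³

Volume = 19430.491 mm³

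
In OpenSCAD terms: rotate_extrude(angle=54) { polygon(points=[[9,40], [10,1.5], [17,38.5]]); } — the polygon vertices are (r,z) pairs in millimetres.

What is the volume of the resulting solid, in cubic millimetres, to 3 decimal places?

Profile (r,z), 3 vertices: (9,40) (10,1.5) (17,38.5)
edge 0: (9,40)→(10,1.5)  cross = 9·1.5 − 10·40 = -386.5000; (r_i+r_j)·cross = 19·-386.5000 = -7343.5000
edge 1: (10,1.5)→(17,38.5)  cross = 10·38.5 − 17·1.5 = 359.5000; (r_i+r_j)·cross = 27·359.5000 = 9706.5000
edge 2: (17,38.5)→(9,40)  cross = 17·40 − 9·38.5 = 333.5000; (r_i+r_j)·cross = 26·333.5000 = 8671.0000
Σcross = 306.5000 → A = |Σcross|/2 = 153.2500 mm²
Σ(r_i+r_j)·cross = 11034.0000 → first moment M = |Σ|/6 = 1839.0000
R_c = M/A = 1839.0000/153.2500 = 12.0000 mm
θ = 54° = 0.942478 rad
V = θ·R_c·A = 0.942478·12.0000·153.2500 = 1733.217 mm³

Volume = 1733.217 mm³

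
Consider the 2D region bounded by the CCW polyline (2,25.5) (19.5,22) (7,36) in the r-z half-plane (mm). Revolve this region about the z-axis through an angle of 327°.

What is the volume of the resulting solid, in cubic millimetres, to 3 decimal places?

Profile (r,z), 3 vertices: (2,25.5) (19.5,22) (7,36)
edge 0: (2,25.5)→(19.5,22)  cross = 2·22 − 19.5·25.5 = -453.2500; (r_i+r_j)·cross = 21.5·-453.2500 = -9744.8750
edge 1: (19.5,22)→(7,36)  cross = 19.5·36 − 7·22 = 548.0000; (r_i+r_j)·cross = 26.5·548.0000 = 14522.0000
edge 2: (7,36)→(2,25.5)  cross = 7·25.5 − 2·36 = 106.5000; (r_i+r_j)·cross = 9·106.5000 = 958.5000
Σcross = 201.2500 → A = |Σcross|/2 = 100.6250 mm²
Σ(r_i+r_j)·cross = 5735.6250 → first moment M = |Σ|/6 = 955.9375
R_c = M/A = 955.9375/100.6250 = 9.5000 mm
θ = 327° = 5.707227 rad
V = θ·R_c·A = 5.707227·9.5000·100.6250 = 5455.752 mm³

Volume = 5455.752 mm³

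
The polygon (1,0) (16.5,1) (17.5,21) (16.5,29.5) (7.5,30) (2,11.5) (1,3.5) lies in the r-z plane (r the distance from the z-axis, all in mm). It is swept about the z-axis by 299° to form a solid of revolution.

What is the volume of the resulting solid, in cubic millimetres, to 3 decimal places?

Volume = 20677.464 mm³

Profile (r,z), 7 vertices: (1,0) (16.5,1) (17.5,21) (16.5,29.5) (7.5,30) (2,11.5) (1,3.5)
edge 0: (1,0)→(16.5,1)  cross = 1·1 − 16.5·0 = 1.0000; (r_i+r_j)·cross = 17.5·1.0000 = 17.5000
edge 1: (16.5,1)→(17.5,21)  cross = 16.5·21 − 17.5·1 = 329.0000; (r_i+r_j)·cross = 34·329.0000 = 11186.0000
edge 2: (17.5,21)→(16.5,29.5)  cross = 17.5·29.5 − 16.5·21 = 169.7500; (r_i+r_j)·cross = 34·169.7500 = 5771.5000
edge 3: (16.5,29.5)→(7.5,30)  cross = 16.5·30 − 7.5·29.5 = 273.7500; (r_i+r_j)·cross = 24·273.7500 = 6570.0000
edge 4: (7.5,30)→(2,11.5)  cross = 7.5·11.5 − 2·30 = 26.2500; (r_i+r_j)·cross = 9.5·26.2500 = 249.3750
edge 5: (2,11.5)→(1,3.5)  cross = 2·3.5 − 1·11.5 = -4.5000; (r_i+r_j)·cross = 3·-4.5000 = -13.5000
edge 6: (1,3.5)→(1,0)  cross = 1·0 − 1·3.5 = -3.5000; (r_i+r_j)·cross = 2·-3.5000 = -7.0000
Σcross = 791.7500 → A = |Σcross|/2 = 395.8750 mm²
Σ(r_i+r_j)·cross = 23773.8750 → first moment M = |Σ|/6 = 3962.3125
R_c = M/A = 3962.3125/395.8750 = 10.0090 mm
θ = 299° = 5.218534 rad
V = θ·R_c·A = 5.218534·10.0090·395.8750 = 20677.464 mm³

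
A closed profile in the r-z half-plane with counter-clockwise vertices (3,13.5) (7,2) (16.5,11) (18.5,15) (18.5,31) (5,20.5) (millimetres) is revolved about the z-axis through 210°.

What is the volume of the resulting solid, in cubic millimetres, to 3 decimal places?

Volume = 10970.452 mm³

Profile (r,z), 6 vertices: (3,13.5) (7,2) (16.5,11) (18.5,15) (18.5,31) (5,20.5)
edge 0: (3,13.5)→(7,2)  cross = 3·2 − 7·13.5 = -88.5000; (r_i+r_j)·cross = 10·-88.5000 = -885.0000
edge 1: (7,2)→(16.5,11)  cross = 7·11 − 16.5·2 = 44.0000; (r_i+r_j)·cross = 23.5·44.0000 = 1034.0000
edge 2: (16.5,11)→(18.5,15)  cross = 16.5·15 − 18.5·11 = 44.0000; (r_i+r_j)·cross = 35·44.0000 = 1540.0000
edge 3: (18.5,15)→(18.5,31)  cross = 18.5·31 − 18.5·15 = 296.0000; (r_i+r_j)·cross = 37·296.0000 = 10952.0000
edge 4: (18.5,31)→(5,20.5)  cross = 18.5·20.5 − 5·31 = 224.2500; (r_i+r_j)·cross = 23.5·224.2500 = 5269.8750
edge 5: (5,20.5)→(3,13.5)  cross = 5·13.5 − 3·20.5 = 6.0000; (r_i+r_j)·cross = 8·6.0000 = 48.0000
Σcross = 525.7500 → A = |Σcross|/2 = 262.8750 mm²
Σ(r_i+r_j)·cross = 17958.8750 → first moment M = |Σ|/6 = 2993.1458
R_c = M/A = 2993.1458/262.8750 = 11.3862 mm
θ = 210° = 3.665191 rad
V = θ·R_c·A = 3.665191·11.3862·262.8750 = 10970.452 mm³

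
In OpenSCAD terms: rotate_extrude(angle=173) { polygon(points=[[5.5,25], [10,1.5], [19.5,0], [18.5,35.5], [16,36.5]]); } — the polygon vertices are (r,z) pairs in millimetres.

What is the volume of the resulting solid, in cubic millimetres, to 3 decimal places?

Volume = 14935.811 mm³

Profile (r,z), 5 vertices: (5.5,25) (10,1.5) (19.5,0) (18.5,35.5) (16,36.5)
edge 0: (5.5,25)→(10,1.5)  cross = 5.5·1.5 − 10·25 = -241.7500; (r_i+r_j)·cross = 15.5·-241.7500 = -3747.1250
edge 1: (10,1.5)→(19.5,0)  cross = 10·0 − 19.5·1.5 = -29.2500; (r_i+r_j)·cross = 29.5·-29.2500 = -862.8750
edge 2: (19.5,0)→(18.5,35.5)  cross = 19.5·35.5 − 18.5·0 = 692.2500; (r_i+r_j)·cross = 38·692.2500 = 26305.5000
edge 3: (18.5,35.5)→(16,36.5)  cross = 18.5·36.5 − 16·35.5 = 107.2500; (r_i+r_j)·cross = 34.5·107.2500 = 3700.1250
edge 4: (16,36.5)→(5.5,25)  cross = 16·25 − 5.5·36.5 = 199.2500; (r_i+r_j)·cross = 21.5·199.2500 = 4283.8750
Σcross = 727.7500 → A = |Σcross|/2 = 363.8750 mm²
Σ(r_i+r_j)·cross = 29679.5000 → first moment M = |Σ|/6 = 4946.5833
R_c = M/A = 4946.5833/363.8750 = 13.5942 mm
θ = 173° = 3.019420 rad
V = θ·R_c·A = 3.019420·13.5942·363.8750 = 14935.811 mm³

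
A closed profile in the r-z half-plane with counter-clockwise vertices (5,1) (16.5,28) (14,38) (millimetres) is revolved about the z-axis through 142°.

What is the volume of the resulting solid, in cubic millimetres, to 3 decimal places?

Profile (r,z), 3 vertices: (5,1) (16.5,28) (14,38)
edge 0: (5,1)→(16.5,28)  cross = 5·28 − 16.5·1 = 123.5000; (r_i+r_j)·cross = 21.5·123.5000 = 2655.2500
edge 1: (16.5,28)→(14,38)  cross = 16.5·38 − 14·28 = 235.0000; (r_i+r_j)·cross = 30.5·235.0000 = 7167.5000
edge 2: (14,38)→(5,1)  cross = 14·1 − 5·38 = -176.0000; (r_i+r_j)·cross = 19·-176.0000 = -3344.0000
Σcross = 182.5000 → A = |Σcross|/2 = 91.2500 mm²
Σ(r_i+r_j)·cross = 6478.7500 → first moment M = |Σ|/6 = 1079.7917
R_c = M/A = 1079.7917/91.2500 = 11.8333 mm
θ = 142° = 2.478368 rad
V = θ·R_c·A = 2.478368·11.8333·91.2500 = 2676.121 mm³

Volume = 2676.121 mm³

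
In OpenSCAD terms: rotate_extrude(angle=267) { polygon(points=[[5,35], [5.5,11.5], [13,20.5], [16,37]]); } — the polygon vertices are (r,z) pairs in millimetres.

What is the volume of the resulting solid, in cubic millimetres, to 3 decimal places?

Volume = 7933.408 mm³

Profile (r,z), 4 vertices: (5,35) (5.5,11.5) (13,20.5) (16,37)
edge 0: (5,35)→(5.5,11.5)  cross = 5·11.5 − 5.5·35 = -135.0000; (r_i+r_j)·cross = 10.5·-135.0000 = -1417.5000
edge 1: (5.5,11.5)→(13,20.5)  cross = 5.5·20.5 − 13·11.5 = -36.7500; (r_i+r_j)·cross = 18.5·-36.7500 = -679.8750
edge 2: (13,20.5)→(16,37)  cross = 13·37 − 16·20.5 = 153.0000; (r_i+r_j)·cross = 29·153.0000 = 4437.0000
edge 3: (16,37)→(5,35)  cross = 16·35 − 5·37 = 375.0000; (r_i+r_j)·cross = 21·375.0000 = 7875.0000
Σcross = 356.2500 → A = |Σcross|/2 = 178.1250 mm²
Σ(r_i+r_j)·cross = 10214.6250 → first moment M = |Σ|/6 = 1702.4375
R_c = M/A = 1702.4375/178.1250 = 9.5575 mm
θ = 267° = 4.660029 rad
V = θ·R_c·A = 4.660029·9.5575·178.1250 = 7933.408 mm³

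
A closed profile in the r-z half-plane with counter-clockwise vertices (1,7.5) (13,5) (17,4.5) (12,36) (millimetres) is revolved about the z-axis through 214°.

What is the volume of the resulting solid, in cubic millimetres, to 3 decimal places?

Volume = 9209.276 mm³

Profile (r,z), 4 vertices: (1,7.5) (13,5) (17,4.5) (12,36)
edge 0: (1,7.5)→(13,5)  cross = 1·5 − 13·7.5 = -92.5000; (r_i+r_j)·cross = 14·-92.5000 = -1295.0000
edge 1: (13,5)→(17,4.5)  cross = 13·4.5 − 17·5 = -26.5000; (r_i+r_j)·cross = 30·-26.5000 = -795.0000
edge 2: (17,4.5)→(12,36)  cross = 17·36 − 12·4.5 = 558.0000; (r_i+r_j)·cross = 29·558.0000 = 16182.0000
edge 3: (12,36)→(1,7.5)  cross = 12·7.5 − 1·36 = 54.0000; (r_i+r_j)·cross = 13·54.0000 = 702.0000
Σcross = 493.0000 → A = |Σcross|/2 = 246.5000 mm²
Σ(r_i+r_j)·cross = 14794.0000 → first moment M = |Σ|/6 = 2465.6667
R_c = M/A = 2465.6667/246.5000 = 10.0027 mm
θ = 214° = 3.735005 rad
V = θ·R_c·A = 3.735005·10.0027·246.5000 = 9209.276 mm³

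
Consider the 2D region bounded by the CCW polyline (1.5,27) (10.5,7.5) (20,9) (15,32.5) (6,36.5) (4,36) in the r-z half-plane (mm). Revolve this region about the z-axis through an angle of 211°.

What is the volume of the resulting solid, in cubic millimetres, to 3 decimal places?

Profile (r,z), 6 vertices: (1.5,27) (10.5,7.5) (20,9) (15,32.5) (6,36.5) (4,36)
edge 0: (1.5,27)→(10.5,7.5)  cross = 1.5·7.5 − 10.5·27 = -272.2500; (r_i+r_j)·cross = 12·-272.2500 = -3267.0000
edge 1: (10.5,7.5)→(20,9)  cross = 10.5·9 − 20·7.5 = -55.5000; (r_i+r_j)·cross = 30.5·-55.5000 = -1692.7500
edge 2: (20,9)→(15,32.5)  cross = 20·32.5 − 15·9 = 515.0000; (r_i+r_j)·cross = 35·515.0000 = 18025.0000
edge 3: (15,32.5)→(6,36.5)  cross = 15·36.5 − 6·32.5 = 352.5000; (r_i+r_j)·cross = 21·352.5000 = 7402.5000
edge 4: (6,36.5)→(4,36)  cross = 6·36 − 4·36.5 = 70.0000; (r_i+r_j)·cross = 10·70.0000 = 700.0000
edge 5: (4,36)→(1.5,27)  cross = 4·27 − 1.5·36 = 54.0000; (r_i+r_j)·cross = 5.5·54.0000 = 297.0000
Σcross = 663.7500 → A = |Σcross|/2 = 331.8750 mm²
Σ(r_i+r_j)·cross = 21464.7500 → first moment M = |Σ|/6 = 3577.4583
R_c = M/A = 3577.4583/331.8750 = 10.7795 mm
θ = 211° = 3.682645 rad
V = θ·R_c·A = 3.682645·10.7795·331.8750 = 13174.508 mm³

Volume = 13174.508 mm³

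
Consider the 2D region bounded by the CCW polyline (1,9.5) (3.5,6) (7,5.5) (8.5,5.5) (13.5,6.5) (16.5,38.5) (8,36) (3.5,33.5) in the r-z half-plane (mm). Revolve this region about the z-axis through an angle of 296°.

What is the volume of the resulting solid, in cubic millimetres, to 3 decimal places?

Profile (r,z), 8 vertices: (1,9.5) (3.5,6) (7,5.5) (8.5,5.5) (13.5,6.5) (16.5,38.5) (8,36) (3.5,33.5)
edge 0: (1,9.5)→(3.5,6)  cross = 1·6 − 3.5·9.5 = -27.2500; (r_i+r_j)·cross = 4.5·-27.2500 = -122.6250
edge 1: (3.5,6)→(7,5.5)  cross = 3.5·5.5 − 7·6 = -22.7500; (r_i+r_j)·cross = 10.5·-22.7500 = -238.8750
edge 2: (7,5.5)→(8.5,5.5)  cross = 7·5.5 − 8.5·5.5 = -8.2500; (r_i+r_j)·cross = 15.5·-8.2500 = -127.8750
edge 3: (8.5,5.5)→(13.5,6.5)  cross = 8.5·6.5 − 13.5·5.5 = -19.0000; (r_i+r_j)·cross = 22·-19.0000 = -418.0000
edge 4: (13.5,6.5)→(16.5,38.5)  cross = 13.5·38.5 − 16.5·6.5 = 412.5000; (r_i+r_j)·cross = 30·412.5000 = 12375.0000
edge 5: (16.5,38.5)→(8,36)  cross = 16.5·36 − 8·38.5 = 286.0000; (r_i+r_j)·cross = 24.5·286.0000 = 7007.0000
edge 6: (8,36)→(3.5,33.5)  cross = 8·33.5 − 3.5·36 = 142.0000; (r_i+r_j)·cross = 11.5·142.0000 = 1633.0000
edge 7: (3.5,33.5)→(1,9.5)  cross = 3.5·9.5 − 1·33.5 = -0.2500; (r_i+r_j)·cross = 4.5·-0.2500 = -1.1250
Σcross = 763.0000 → A = |Σcross|/2 = 381.5000 mm²
Σ(r_i+r_j)·cross = 20106.5000 → first moment M = |Σ|/6 = 3351.0833
R_c = M/A = 3351.0833/381.5000 = 8.7840 mm
θ = 296° = 5.166175 rad
V = θ·R_c·A = 5.166175·8.7840·381.5000 = 17312.282 mm³

Volume = 17312.282 mm³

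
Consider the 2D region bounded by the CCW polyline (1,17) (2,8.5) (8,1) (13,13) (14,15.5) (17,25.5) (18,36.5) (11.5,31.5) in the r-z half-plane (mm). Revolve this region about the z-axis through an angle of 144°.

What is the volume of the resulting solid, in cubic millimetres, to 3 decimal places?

Volume = 6972.608 mm³

Profile (r,z), 8 vertices: (1,17) (2,8.5) (8,1) (13,13) (14,15.5) (17,25.5) (18,36.5) (11.5,31.5)
edge 0: (1,17)→(2,8.5)  cross = 1·8.5 − 2·17 = -25.5000; (r_i+r_j)·cross = 3·-25.5000 = -76.5000
edge 1: (2,8.5)→(8,1)  cross = 2·1 − 8·8.5 = -66.0000; (r_i+r_j)·cross = 10·-66.0000 = -660.0000
edge 2: (8,1)→(13,13)  cross = 8·13 − 13·1 = 91.0000; (r_i+r_j)·cross = 21·91.0000 = 1911.0000
edge 3: (13,13)→(14,15.5)  cross = 13·15.5 − 14·13 = 19.5000; (r_i+r_j)·cross = 27·19.5000 = 526.5000
edge 4: (14,15.5)→(17,25.5)  cross = 14·25.5 − 17·15.5 = 93.5000; (r_i+r_j)·cross = 31·93.5000 = 2898.5000
edge 5: (17,25.5)→(18,36.5)  cross = 17·36.5 − 18·25.5 = 161.5000; (r_i+r_j)·cross = 35·161.5000 = 5652.5000
edge 6: (18,36.5)→(11.5,31.5)  cross = 18·31.5 − 11.5·36.5 = 147.2500; (r_i+r_j)·cross = 29.5·147.2500 = 4343.8750
edge 7: (11.5,31.5)→(1,17)  cross = 11.5·17 − 1·31.5 = 164.0000; (r_i+r_j)·cross = 12.5·164.0000 = 2050.0000
Σcross = 585.2500 → A = |Σcross|/2 = 292.6250 mm²
Σ(r_i+r_j)·cross = 16645.8750 → first moment M = |Σ|/6 = 2774.3125
R_c = M/A = 2774.3125/292.6250 = 9.4808 mm
θ = 144° = 2.513274 rad
V = θ·R_c·A = 2.513274·9.4808·292.6250 = 6972.608 mm³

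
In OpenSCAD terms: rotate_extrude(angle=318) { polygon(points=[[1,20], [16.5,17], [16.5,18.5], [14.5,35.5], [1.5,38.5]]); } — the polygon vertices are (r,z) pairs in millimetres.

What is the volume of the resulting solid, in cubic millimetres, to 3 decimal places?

Volume = 12247.787 mm³

Profile (r,z), 5 vertices: (1,20) (16.5,17) (16.5,18.5) (14.5,35.5) (1.5,38.5)
edge 0: (1,20)→(16.5,17)  cross = 1·17 − 16.5·20 = -313.0000; (r_i+r_j)·cross = 17.5·-313.0000 = -5477.5000
edge 1: (16.5,17)→(16.5,18.5)  cross = 16.5·18.5 − 16.5·17 = 24.7500; (r_i+r_j)·cross = 33·24.7500 = 816.7500
edge 2: (16.5,18.5)→(14.5,35.5)  cross = 16.5·35.5 − 14.5·18.5 = 317.5000; (r_i+r_j)·cross = 31·317.5000 = 9842.5000
edge 3: (14.5,35.5)→(1.5,38.5)  cross = 14.5·38.5 − 1.5·35.5 = 505.0000; (r_i+r_j)·cross = 16·505.0000 = 8080.0000
edge 4: (1.5,38.5)→(1,20)  cross = 1.5·20 − 1·38.5 = -8.5000; (r_i+r_j)·cross = 2.5·-8.5000 = -21.2500
Σcross = 525.7500 → A = |Σcross|/2 = 262.8750 mm²
Σ(r_i+r_j)·cross = 13240.5000 → first moment M = |Σ|/6 = 2206.7500
R_c = M/A = 2206.7500/262.8750 = 8.3947 mm
θ = 318° = 5.550147 rad
V = θ·R_c·A = 5.550147·8.3947·262.8750 = 12247.787 mm³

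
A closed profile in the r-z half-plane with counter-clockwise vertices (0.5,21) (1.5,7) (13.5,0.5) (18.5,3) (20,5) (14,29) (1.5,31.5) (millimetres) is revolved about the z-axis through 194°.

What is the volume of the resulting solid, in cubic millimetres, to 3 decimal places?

Volume = 13725.326 mm³

Profile (r,z), 7 vertices: (0.5,21) (1.5,7) (13.5,0.5) (18.5,3) (20,5) (14,29) (1.5,31.5)
edge 0: (0.5,21)→(1.5,7)  cross = 0.5·7 − 1.5·21 = -28.0000; (r_i+r_j)·cross = 2·-28.0000 = -56.0000
edge 1: (1.5,7)→(13.5,0.5)  cross = 1.5·0.5 − 13.5·7 = -93.7500; (r_i+r_j)·cross = 15·-93.7500 = -1406.2500
edge 2: (13.5,0.5)→(18.5,3)  cross = 13.5·3 − 18.5·0.5 = 31.2500; (r_i+r_j)·cross = 32·31.2500 = 1000.0000
edge 3: (18.5,3)→(20,5)  cross = 18.5·5 − 20·3 = 32.5000; (r_i+r_j)·cross = 38.5·32.5000 = 1251.2500
edge 4: (20,5)→(14,29)  cross = 20·29 − 14·5 = 510.0000; (r_i+r_j)·cross = 34·510.0000 = 17340.0000
edge 5: (14,29)→(1.5,31.5)  cross = 14·31.5 − 1.5·29 = 397.5000; (r_i+r_j)·cross = 15.5·397.5000 = 6161.2500
edge 6: (1.5,31.5)→(0.5,21)  cross = 1.5·21 − 0.5·31.5 = 15.7500; (r_i+r_j)·cross = 2·15.7500 = 31.5000
Σcross = 865.2500 → A = |Σcross|/2 = 432.6250 mm²
Σ(r_i+r_j)·cross = 24321.7500 → first moment M = |Σ|/6 = 4053.6250
R_c = M/A = 4053.6250/432.6250 = 9.3698 mm
θ = 194° = 3.385939 rad
V = θ·R_c·A = 3.385939·9.3698·432.6250 = 13725.326 mm³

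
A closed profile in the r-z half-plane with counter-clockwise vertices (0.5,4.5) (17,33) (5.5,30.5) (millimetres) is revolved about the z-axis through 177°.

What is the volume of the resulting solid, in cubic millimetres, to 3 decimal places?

Profile (r,z), 3 vertices: (0.5,4.5) (17,33) (5.5,30.5)
edge 0: (0.5,4.5)→(17,33)  cross = 0.5·33 − 17·4.5 = -60.0000; (r_i+r_j)·cross = 17.5·-60.0000 = -1050.0000
edge 1: (17,33)→(5.5,30.5)  cross = 17·30.5 − 5.5·33 = 337.0000; (r_i+r_j)·cross = 22.5·337.0000 = 7582.5000
edge 2: (5.5,30.5)→(0.5,4.5)  cross = 5.5·4.5 − 0.5·30.5 = 9.5000; (r_i+r_j)·cross = 6·9.5000 = 57.0000
Σcross = 286.5000 → A = |Σcross|/2 = 143.2500 mm²
Σ(r_i+r_j)·cross = 6589.5000 → first moment M = |Σ|/6 = 1098.2500
R_c = M/A = 1098.2500/143.2500 = 7.6667 mm
θ = 177° = 3.089233 rad
V = θ·R_c·A = 3.089233·7.6667·143.2500 = 3392.750 mm³

Volume = 3392.750 mm³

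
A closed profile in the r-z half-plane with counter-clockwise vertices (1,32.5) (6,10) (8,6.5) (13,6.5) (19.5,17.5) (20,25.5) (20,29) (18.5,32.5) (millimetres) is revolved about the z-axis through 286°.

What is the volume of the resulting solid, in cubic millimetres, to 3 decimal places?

Profile (r,z), 8 vertices: (1,32.5) (6,10) (8,6.5) (13,6.5) (19.5,17.5) (20,25.5) (20,29) (18.5,32.5)
edge 0: (1,32.5)→(6,10)  cross = 1·10 − 6·32.5 = -185.0000; (r_i+r_j)·cross = 7·-185.0000 = -1295.0000
edge 1: (6,10)→(8,6.5)  cross = 6·6.5 − 8·10 = -41.0000; (r_i+r_j)·cross = 14·-41.0000 = -574.0000
edge 2: (8,6.5)→(13,6.5)  cross = 8·6.5 − 13·6.5 = -32.5000; (r_i+r_j)·cross = 21·-32.5000 = -682.5000
edge 3: (13,6.5)→(19.5,17.5)  cross = 13·17.5 − 19.5·6.5 = 100.7500; (r_i+r_j)·cross = 32.5·100.7500 = 3274.3750
edge 4: (19.5,17.5)→(20,25.5)  cross = 19.5·25.5 − 20·17.5 = 147.2500; (r_i+r_j)·cross = 39.5·147.2500 = 5816.3750
edge 5: (20,25.5)→(20,29)  cross = 20·29 − 20·25.5 = 70.0000; (r_i+r_j)·cross = 40·70.0000 = 2800.0000
edge 6: (20,29)→(18.5,32.5)  cross = 20·32.5 − 18.5·29 = 113.5000; (r_i+r_j)·cross = 38.5·113.5000 = 4369.7500
edge 7: (18.5,32.5)→(1,32.5)  cross = 18.5·32.5 − 1·32.5 = 568.7500; (r_i+r_j)·cross = 19.5·568.7500 = 11090.6250
Σcross = 741.7500 → A = |Σcross|/2 = 370.8750 mm²
Σ(r_i+r_j)·cross = 24799.6250 → first moment M = |Σ|/6 = 4133.2708
R_c = M/A = 4133.2708/370.8750 = 11.1446 mm
θ = 286° = 4.991642 rad
V = θ·R_c·A = 4.991642·11.1446·370.8750 = 20631.807 mm³

Volume = 20631.807 mm³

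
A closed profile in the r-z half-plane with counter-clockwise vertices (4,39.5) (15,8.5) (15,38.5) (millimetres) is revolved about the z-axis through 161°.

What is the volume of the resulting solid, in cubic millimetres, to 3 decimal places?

Volume = 5254.663 mm³

Profile (r,z), 3 vertices: (4,39.5) (15,8.5) (15,38.5)
edge 0: (4,39.5)→(15,8.5)  cross = 4·8.5 − 15·39.5 = -558.5000; (r_i+r_j)·cross = 19·-558.5000 = -10611.5000
edge 1: (15,8.5)→(15,38.5)  cross = 15·38.5 − 15·8.5 = 450.0000; (r_i+r_j)·cross = 30·450.0000 = 13500.0000
edge 2: (15,38.5)→(4,39.5)  cross = 15·39.5 − 4·38.5 = 438.5000; (r_i+r_j)·cross = 19·438.5000 = 8331.5000
Σcross = 330.0000 → A = |Σcross|/2 = 165.0000 mm²
Σ(r_i+r_j)·cross = 11220.0000 → first moment M = |Σ|/6 = 1870.0000
R_c = M/A = 1870.0000/165.0000 = 11.3333 mm
θ = 161° = 2.809980 rad
V = θ·R_c·A = 2.809980·11.3333·165.0000 = 5254.663 mm³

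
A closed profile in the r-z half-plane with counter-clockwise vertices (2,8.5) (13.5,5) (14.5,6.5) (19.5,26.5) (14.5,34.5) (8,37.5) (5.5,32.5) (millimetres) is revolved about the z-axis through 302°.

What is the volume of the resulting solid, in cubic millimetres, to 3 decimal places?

Profile (r,z), 7 vertices: (2,8.5) (13.5,5) (14.5,6.5) (19.5,26.5) (14.5,34.5) (8,37.5) (5.5,32.5)
edge 0: (2,8.5)→(13.5,5)  cross = 2·5 − 13.5·8.5 = -104.7500; (r_i+r_j)·cross = 15.5·-104.7500 = -1623.6250
edge 1: (13.5,5)→(14.5,6.5)  cross = 13.5·6.5 − 14.5·5 = 15.2500; (r_i+r_j)·cross = 28·15.2500 = 427.0000
edge 2: (14.5,6.5)→(19.5,26.5)  cross = 14.5·26.5 − 19.5·6.5 = 257.5000; (r_i+r_j)·cross = 34·257.5000 = 8755.0000
edge 3: (19.5,26.5)→(14.5,34.5)  cross = 19.5·34.5 − 14.5·26.5 = 288.5000; (r_i+r_j)·cross = 34·288.5000 = 9809.0000
edge 4: (14.5,34.5)→(8,37.5)  cross = 14.5·37.5 − 8·34.5 = 267.7500; (r_i+r_j)·cross = 22.5·267.7500 = 6024.3750
edge 5: (8,37.5)→(5.5,32.5)  cross = 8·32.5 − 5.5·37.5 = 53.7500; (r_i+r_j)·cross = 13.5·53.7500 = 725.6250
edge 6: (5.5,32.5)→(2,8.5)  cross = 5.5·8.5 − 2·32.5 = -18.2500; (r_i+r_j)·cross = 7.5·-18.2500 = -136.8750
Σcross = 759.7500 → A = |Σcross|/2 = 379.8750 mm²
Σ(r_i+r_j)·cross = 23980.5000 → first moment M = |Σ|/6 = 3996.7500
R_c = M/A = 3996.7500/379.8750 = 10.5212 mm
θ = 302° = 5.270894 rad
V = θ·R_c·A = 5.270894·10.5212·379.8750 = 21066.447 mm³

Volume = 21066.447 mm³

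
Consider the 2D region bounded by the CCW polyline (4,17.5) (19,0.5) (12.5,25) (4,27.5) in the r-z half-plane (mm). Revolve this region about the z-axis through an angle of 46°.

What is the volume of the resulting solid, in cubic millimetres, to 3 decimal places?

Volume = 1453.964 mm³

Profile (r,z), 4 vertices: (4,17.5) (19,0.5) (12.5,25) (4,27.5)
edge 0: (4,17.5)→(19,0.5)  cross = 4·0.5 − 19·17.5 = -330.5000; (r_i+r_j)·cross = 23·-330.5000 = -7601.5000
edge 1: (19,0.5)→(12.5,25)  cross = 19·25 − 12.5·0.5 = 468.7500; (r_i+r_j)·cross = 31.5·468.7500 = 14765.6250
edge 2: (12.5,25)→(4,27.5)  cross = 12.5·27.5 − 4·25 = 243.7500; (r_i+r_j)·cross = 16.5·243.7500 = 4021.8750
edge 3: (4,27.5)→(4,17.5)  cross = 4·17.5 − 4·27.5 = -40.0000; (r_i+r_j)·cross = 8·-40.0000 = -320.0000
Σcross = 342.0000 → A = |Σcross|/2 = 171.0000 mm²
Σ(r_i+r_j)·cross = 10866.0000 → first moment M = |Σ|/6 = 1811.0000
R_c = M/A = 1811.0000/171.0000 = 10.5906 mm
θ = 46° = 0.802851 rad
V = θ·R_c·A = 0.802851·10.5906·171.0000 = 1453.964 mm³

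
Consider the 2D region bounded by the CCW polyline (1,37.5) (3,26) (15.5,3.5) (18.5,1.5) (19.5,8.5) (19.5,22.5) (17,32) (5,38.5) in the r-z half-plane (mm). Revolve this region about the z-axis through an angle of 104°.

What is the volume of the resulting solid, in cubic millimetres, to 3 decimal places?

Profile (r,z), 8 vertices: (1,37.5) (3,26) (15.5,3.5) (18.5,1.5) (19.5,8.5) (19.5,22.5) (17,32) (5,38.5)
edge 0: (1,37.5)→(3,26)  cross = 1·26 − 3·37.5 = -86.5000; (r_i+r_j)·cross = 4·-86.5000 = -346.0000
edge 1: (3,26)→(15.5,3.5)  cross = 3·3.5 − 15.5·26 = -392.5000; (r_i+r_j)·cross = 18.5·-392.5000 = -7261.2500
edge 2: (15.5,3.5)→(18.5,1.5)  cross = 15.5·1.5 − 18.5·3.5 = -41.5000; (r_i+r_j)·cross = 34·-41.5000 = -1411.0000
edge 3: (18.5,1.5)→(19.5,8.5)  cross = 18.5·8.5 − 19.5·1.5 = 128.0000; (r_i+r_j)·cross = 38·128.0000 = 4864.0000
edge 4: (19.5,8.5)→(19.5,22.5)  cross = 19.5·22.5 − 19.5·8.5 = 273.0000; (r_i+r_j)·cross = 39·273.0000 = 10647.0000
edge 5: (19.5,22.5)→(17,32)  cross = 19.5·32 − 17·22.5 = 241.5000; (r_i+r_j)·cross = 36.5·241.5000 = 8814.7500
edge 6: (17,32)→(5,38.5)  cross = 17·38.5 − 5·32 = 494.5000; (r_i+r_j)·cross = 22·494.5000 = 10879.0000
edge 7: (5,38.5)→(1,37.5)  cross = 5·37.5 − 1·38.5 = 149.0000; (r_i+r_j)·cross = 6·149.0000 = 894.0000
Σcross = 765.5000 → A = |Σcross|/2 = 382.7500 mm²
Σ(r_i+r_j)·cross = 27080.5000 → first moment M = |Σ|/6 = 4513.4167
R_c = M/A = 4513.4167/382.7500 = 11.7921 mm
θ = 104° = 1.815142 rad
V = θ·R_c·A = 1.815142·11.7921·382.7500 = 8192.494 mm³

Volume = 8192.494 mm³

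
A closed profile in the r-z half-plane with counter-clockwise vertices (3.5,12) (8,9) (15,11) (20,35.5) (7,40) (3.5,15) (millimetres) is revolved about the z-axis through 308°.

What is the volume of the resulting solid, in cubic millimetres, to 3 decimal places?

Profile (r,z), 6 vertices: (3.5,12) (8,9) (15,11) (20,35.5) (7,40) (3.5,15)
edge 0: (3.5,12)→(8,9)  cross = 3.5·9 − 8·12 = -64.5000; (r_i+r_j)·cross = 11.5·-64.5000 = -741.7500
edge 1: (8,9)→(15,11)  cross = 8·11 − 15·9 = -47.0000; (r_i+r_j)·cross = 23·-47.0000 = -1081.0000
edge 2: (15,11)→(20,35.5)  cross = 15·35.5 − 20·11 = 312.5000; (r_i+r_j)·cross = 35·312.5000 = 10937.5000
edge 3: (20,35.5)→(7,40)  cross = 20·40 − 7·35.5 = 551.5000; (r_i+r_j)·cross = 27·551.5000 = 14890.5000
edge 4: (7,40)→(3.5,15)  cross = 7·15 − 3.5·40 = -35.0000; (r_i+r_j)·cross = 10.5·-35.0000 = -367.5000
edge 5: (3.5,15)→(3.5,12)  cross = 3.5·12 − 3.5·15 = -10.5000; (r_i+r_j)·cross = 7·-10.5000 = -73.5000
Σcross = 707.0000 → A = |Σcross|/2 = 353.5000 mm²
Σ(r_i+r_j)·cross = 23564.2500 → first moment M = |Σ|/6 = 3927.3750
R_c = M/A = 3927.3750/353.5000 = 11.1100 mm
θ = 308° = 5.375614 rad
V = θ·R_c·A = 5.375614·11.1100·353.5000 = 21112.052 mm³

Volume = 21112.052 mm³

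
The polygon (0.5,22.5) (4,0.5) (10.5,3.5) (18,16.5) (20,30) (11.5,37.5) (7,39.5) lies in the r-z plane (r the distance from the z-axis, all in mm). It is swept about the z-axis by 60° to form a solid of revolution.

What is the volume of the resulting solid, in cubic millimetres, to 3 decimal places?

Profile (r,z), 7 vertices: (0.5,22.5) (4,0.5) (10.5,3.5) (18,16.5) (20,30) (11.5,37.5) (7,39.5)
edge 0: (0.5,22.5)→(4,0.5)  cross = 0.5·0.5 − 4·22.5 = -89.7500; (r_i+r_j)·cross = 4.5·-89.7500 = -403.8750
edge 1: (4,0.5)→(10.5,3.5)  cross = 4·3.5 − 10.5·0.5 = 8.7500; (r_i+r_j)·cross = 14.5·8.7500 = 126.8750
edge 2: (10.5,3.5)→(18,16.5)  cross = 10.5·16.5 − 18·3.5 = 110.2500; (r_i+r_j)·cross = 28.5·110.2500 = 3142.1250
edge 3: (18,16.5)→(20,30)  cross = 18·30 − 20·16.5 = 210.0000; (r_i+r_j)·cross = 38·210.0000 = 7980.0000
edge 4: (20,30)→(11.5,37.5)  cross = 20·37.5 − 11.5·30 = 405.0000; (r_i+r_j)·cross = 31.5·405.0000 = 12757.5000
edge 5: (11.5,37.5)→(7,39.5)  cross = 11.5·39.5 − 7·37.5 = 191.7500; (r_i+r_j)·cross = 18.5·191.7500 = 3547.3750
edge 6: (7,39.5)→(0.5,22.5)  cross = 7·22.5 − 0.5·39.5 = 137.7500; (r_i+r_j)·cross = 7.5·137.7500 = 1033.1250
Σcross = 973.7500 → A = |Σcross|/2 = 486.8750 mm²
Σ(r_i+r_j)·cross = 28183.1250 → first moment M = |Σ|/6 = 4697.1875
R_c = M/A = 4697.1875/486.8750 = 9.6476 mm
θ = 60° = 1.047198 rad
V = θ·R_c·A = 1.047198·9.6476·486.8750 = 4918.883 mm³

Volume = 4918.883 mm³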